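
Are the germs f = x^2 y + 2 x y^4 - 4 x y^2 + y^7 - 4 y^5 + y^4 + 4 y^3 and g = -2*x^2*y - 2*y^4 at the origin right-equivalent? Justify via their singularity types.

Yes.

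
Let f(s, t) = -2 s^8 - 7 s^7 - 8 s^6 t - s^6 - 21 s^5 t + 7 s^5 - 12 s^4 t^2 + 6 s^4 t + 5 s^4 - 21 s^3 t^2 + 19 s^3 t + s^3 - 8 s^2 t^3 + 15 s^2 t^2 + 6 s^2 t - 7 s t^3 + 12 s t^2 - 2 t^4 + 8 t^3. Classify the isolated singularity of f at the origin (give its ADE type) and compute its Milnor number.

Type E_{7}, Milnor number mu = 7.

The Hessian of f at 0 is [[0, 0], [0, 0]] with rank 0, so corank 2. A Groebner basis of the Jacobian ideal J(f) in C{s,t} is {-s^2/65 - 4*s*t/65 + t^4 - t^3/195 - 4*t^2/65, s^3 + 102*s^2/65 + 408*s*t/65 + 554*t^3/65 + 408*t^2/65, s^2*t - 103*s^2/195 - 412*s*t/195 - 2443*t^3/585 - 412*t^2/195, 2*s^2/15 + s*t^2 + 8*s*t/15 + 92*t^3/45 + 8*t^2/15}; counting standard monomials gives mu = 7. Corank 2; j^3 = (s + 2*t)^3 is a perfect cube, so E-series; the 4-jet and mu = 7 give E_7.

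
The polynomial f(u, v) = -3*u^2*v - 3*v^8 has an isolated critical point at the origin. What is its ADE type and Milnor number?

Type D9, Milnor number mu = 9.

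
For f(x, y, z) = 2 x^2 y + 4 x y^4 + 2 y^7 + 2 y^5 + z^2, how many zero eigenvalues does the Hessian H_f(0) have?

2

Hessian at 0 has rank 1.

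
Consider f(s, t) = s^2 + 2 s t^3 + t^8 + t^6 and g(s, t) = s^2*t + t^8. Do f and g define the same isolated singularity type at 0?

No.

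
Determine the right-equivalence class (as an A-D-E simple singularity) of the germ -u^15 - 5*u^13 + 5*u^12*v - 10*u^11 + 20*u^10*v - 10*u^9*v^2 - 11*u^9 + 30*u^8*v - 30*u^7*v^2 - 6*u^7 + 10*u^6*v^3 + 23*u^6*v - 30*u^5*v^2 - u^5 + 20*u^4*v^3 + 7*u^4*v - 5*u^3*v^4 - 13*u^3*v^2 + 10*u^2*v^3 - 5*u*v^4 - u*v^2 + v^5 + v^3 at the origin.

The Hessian of f at 0 is [[0, 0], [0, 0]] with rank 0, so corank 2. A Groebner basis of the Jacobian ideal J(f) in C{u,v} is {u^4 + v^2/5, v^3, u*v - 4*v^2/5}; counting standard monomials gives mu = 6. Corank 2; j^3 = -v^2*(u - v) has shape L^2 M (L != M), so D-series; mu = 6 gives D_6.

D_{6}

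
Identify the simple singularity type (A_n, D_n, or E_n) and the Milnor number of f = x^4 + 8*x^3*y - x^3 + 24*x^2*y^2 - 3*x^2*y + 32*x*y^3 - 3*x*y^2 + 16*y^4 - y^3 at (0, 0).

Type E_{6}, Milnor number mu = 6.

The Hessian of f at 0 has rank 0. Corank 2; j^3 = -(x + y)^3 is a perfect cube, so E-series; the 4-jet and mu = 6 give E_6.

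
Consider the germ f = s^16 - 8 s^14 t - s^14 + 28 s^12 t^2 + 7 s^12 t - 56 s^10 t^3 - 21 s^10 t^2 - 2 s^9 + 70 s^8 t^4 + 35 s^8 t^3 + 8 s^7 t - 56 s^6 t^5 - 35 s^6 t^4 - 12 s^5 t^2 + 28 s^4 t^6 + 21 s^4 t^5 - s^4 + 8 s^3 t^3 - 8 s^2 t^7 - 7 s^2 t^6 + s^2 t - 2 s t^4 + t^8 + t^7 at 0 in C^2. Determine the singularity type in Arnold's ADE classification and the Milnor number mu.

Type D_{9}, Milnor number mu = 9.

The Hessian of f at 0 has rank 0. Corank 2; j^3 = s^2*t has shape L^2 M (L != M), so D-series; mu = 9 gives D_9.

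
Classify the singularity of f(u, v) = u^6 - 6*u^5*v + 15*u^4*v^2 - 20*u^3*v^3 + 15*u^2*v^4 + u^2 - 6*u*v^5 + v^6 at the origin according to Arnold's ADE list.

A_5

The Hessian of f at 0 has rank 1. Corank 1: A-series; mu = 5 gives A_5.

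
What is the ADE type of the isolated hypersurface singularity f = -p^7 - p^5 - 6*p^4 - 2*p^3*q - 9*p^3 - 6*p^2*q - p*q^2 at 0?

The Hessian of f at 0 has rank 0. Corank 2; j^3 = -p*(3*p + q)^2 has shape L^2 M (L != M), so D-series; mu = 8 gives D_8.

D_8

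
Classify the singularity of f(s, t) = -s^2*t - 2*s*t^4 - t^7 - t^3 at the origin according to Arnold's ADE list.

The Hessian of f at 0 has rank 0. Corank 2; j^3 = -t*(s^2 + t^2) splits into three distinct lines over C (the quadratic factor has nonzero discriminant), so D_4.

D_{4}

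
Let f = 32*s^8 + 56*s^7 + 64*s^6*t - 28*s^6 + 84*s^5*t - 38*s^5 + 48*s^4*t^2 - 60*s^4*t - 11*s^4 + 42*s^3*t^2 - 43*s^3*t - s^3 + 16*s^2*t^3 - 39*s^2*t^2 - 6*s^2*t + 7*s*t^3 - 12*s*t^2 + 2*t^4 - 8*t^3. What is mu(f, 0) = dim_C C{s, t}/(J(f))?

The Hessian of f at 0 is [[0, 0], [0, 0]] with rank 0, so corank 2. A Groebner basis of the Jacobian ideal J(f) in C{s,t} is {-3*s^2/775 - 12*s*t/775 + t^4 - t^3/775 - 12*t^2/775, s^3 + 594*s^2/775 + 2376*s*t/775 + 6398*t^3/775 + 2376*t^2/775, s^2*t - 199*s^2/775 - 796*s*t/775 - 9499*t^3/2325 - 796*t^2/775, 2*s^2/31 + s*t^2 + 8*s*t/31 + 188*t^3/93 + 8*t^2/31}; counting standard monomials gives mu = 7. Corank 2; j^3 = -(s + 2*t)^3 is a perfect cube, so E-series; the 4-jet and mu = 7 give E_7.

7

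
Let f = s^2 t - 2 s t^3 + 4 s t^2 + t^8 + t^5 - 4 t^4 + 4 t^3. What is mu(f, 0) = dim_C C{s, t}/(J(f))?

The Hessian of f at 0 has rank 0. Corank 2; j^3 = t*(s + 2*t)^2 has shape L^2 M (L != M), so D-series; mu = 9 gives D_9.

9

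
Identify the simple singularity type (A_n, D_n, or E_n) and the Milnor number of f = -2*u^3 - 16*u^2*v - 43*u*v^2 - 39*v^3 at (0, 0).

The Hessian of f at 0 has rank 0. Corank 2; j^3 = -(u + 3*v)*(2*u^2 + 10*u*v + 13*v^2) splits into three distinct lines over C (the quadratic factor has nonzero discriminant), so D_4.

Type D_{4}, Milnor number mu = 4.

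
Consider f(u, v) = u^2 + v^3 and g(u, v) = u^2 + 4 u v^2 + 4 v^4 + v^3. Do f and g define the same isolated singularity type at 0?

Yes.

The Hessian of f at 0 has rank 1. Corank 1: A-series; mu = 2 gives A_2. The Hessian of g at 0 has rank 1. Corank 1: A-series; mu = 2 gives A_2. Both have type A_2, hence right-equivalent.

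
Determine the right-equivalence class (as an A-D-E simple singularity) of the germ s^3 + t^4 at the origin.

The Hessian of f at 0 is [[0, 0], [0, 0]] with rank 0, so corank 2. A Groebner basis of the Jacobian ideal J(f) in C{s,t} is {t^3, s^2}; counting standard monomials gives mu = 6. Corank 2; j^3 = s^3 is a perfect cube, so E-series; the 4-jet and mu = 6 give E_6.

E6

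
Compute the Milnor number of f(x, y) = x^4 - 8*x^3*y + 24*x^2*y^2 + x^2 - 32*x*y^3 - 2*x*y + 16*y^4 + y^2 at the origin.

3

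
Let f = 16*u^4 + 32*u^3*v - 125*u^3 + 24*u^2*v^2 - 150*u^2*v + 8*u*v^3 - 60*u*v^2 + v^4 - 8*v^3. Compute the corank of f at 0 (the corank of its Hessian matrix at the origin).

The Hessian at 0 is [[0, 0], [0, 0]] of rank 0; hence corank 2.

2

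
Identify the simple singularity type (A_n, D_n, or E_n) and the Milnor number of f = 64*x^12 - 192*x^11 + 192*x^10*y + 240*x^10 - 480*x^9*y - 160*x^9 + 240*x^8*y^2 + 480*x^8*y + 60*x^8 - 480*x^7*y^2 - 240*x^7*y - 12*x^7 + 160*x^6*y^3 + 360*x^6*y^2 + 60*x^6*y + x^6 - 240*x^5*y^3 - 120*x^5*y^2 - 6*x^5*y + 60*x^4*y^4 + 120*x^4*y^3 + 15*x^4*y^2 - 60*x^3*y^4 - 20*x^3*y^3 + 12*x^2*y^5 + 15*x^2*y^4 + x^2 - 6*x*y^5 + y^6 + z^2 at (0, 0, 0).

The Hessian of f at 0 is [[2, 0, 0], [0, 0, 0], [0, 0, 2]] with rank 2, so corank 1. A Groebner basis of the Jacobian ideal J(f) in C{x,y,z} is {y^5, x, z}; counting standard monomials gives mu = 5. Corank 1: A-series; mu = 5 gives A_5.

Type A_5, Milnor number mu = 5.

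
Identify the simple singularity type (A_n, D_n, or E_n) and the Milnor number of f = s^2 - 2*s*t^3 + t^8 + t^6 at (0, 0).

The Hessian of f at 0 is [[2, 0], [0, 0]] with rank 1, so corank 1. A Groebner basis of the Jacobian ideal J(f) in C{s,t} is {s^3, s^2*t, -s + t^3}; counting standard monomials gives mu = 7. Corank 1: A-series; mu = 7 gives A_7.

Type A_{7}, Milnor number mu = 7.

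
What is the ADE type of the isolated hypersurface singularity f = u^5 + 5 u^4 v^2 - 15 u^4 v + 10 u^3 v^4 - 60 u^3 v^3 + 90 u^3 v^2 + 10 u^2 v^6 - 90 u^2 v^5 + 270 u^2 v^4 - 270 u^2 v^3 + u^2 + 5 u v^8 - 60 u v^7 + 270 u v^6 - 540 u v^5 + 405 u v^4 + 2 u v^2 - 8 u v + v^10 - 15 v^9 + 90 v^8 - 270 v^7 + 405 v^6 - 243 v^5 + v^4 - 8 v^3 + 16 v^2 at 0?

A4

The Hessian of f at 0 has rank 1. Corank 1: A-series; mu = 4 gives A_4.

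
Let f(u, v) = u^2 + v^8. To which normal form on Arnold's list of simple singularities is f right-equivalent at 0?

The Hessian of f at 0 has rank 1. Corank 1: A-series; mu = 7 gives A_7.

A_7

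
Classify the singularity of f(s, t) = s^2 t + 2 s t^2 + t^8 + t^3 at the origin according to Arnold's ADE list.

D_9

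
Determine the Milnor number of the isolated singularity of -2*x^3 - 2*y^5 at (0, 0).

8

The Hessian of f at 0 has rank 0. Corank 2; j^3 = -2*x^3 is a perfect cube, so E-series; the 5-jet and mu = 8 give E_8.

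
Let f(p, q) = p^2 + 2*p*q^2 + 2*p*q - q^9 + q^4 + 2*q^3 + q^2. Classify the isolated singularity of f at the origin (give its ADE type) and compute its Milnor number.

Type A_{8}, Milnor number mu = 8.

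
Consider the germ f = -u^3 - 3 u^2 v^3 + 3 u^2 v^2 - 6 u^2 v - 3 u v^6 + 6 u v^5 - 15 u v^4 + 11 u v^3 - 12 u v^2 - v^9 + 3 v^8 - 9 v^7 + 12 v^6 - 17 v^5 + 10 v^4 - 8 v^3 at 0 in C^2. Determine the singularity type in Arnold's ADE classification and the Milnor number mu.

The Hessian of f at 0 has rank 0. Corank 2; j^3 = -(u + 2*v)^3 is a perfect cube, so E-series; the 4-jet and mu = 7 give E_7.

Type E_{7}, Milnor number mu = 7.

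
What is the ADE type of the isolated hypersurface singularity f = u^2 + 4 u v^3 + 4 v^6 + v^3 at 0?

The Hessian of f at 0 is [[2, 0], [0, 0]] with rank 1, so corank 1. A Groebner basis of the Jacobian ideal J(f) in C{u,v} is {v^2, u}; counting standard monomials gives mu = 2. Corank 1: A-series; mu = 2 gives A_2.

A_{2}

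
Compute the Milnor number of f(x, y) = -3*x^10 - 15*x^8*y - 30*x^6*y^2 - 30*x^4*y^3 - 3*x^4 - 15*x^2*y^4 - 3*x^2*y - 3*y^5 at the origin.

6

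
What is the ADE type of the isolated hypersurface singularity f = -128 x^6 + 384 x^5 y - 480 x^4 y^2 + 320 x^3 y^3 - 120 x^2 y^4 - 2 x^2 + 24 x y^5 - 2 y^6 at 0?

The Hessian of f at 0 has rank 1. Corank 1: A-series; mu = 5 gives A_5.

A_{5}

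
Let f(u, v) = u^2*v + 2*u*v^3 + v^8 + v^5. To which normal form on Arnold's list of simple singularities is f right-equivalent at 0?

The Hessian of f at 0 is [[0, 0], [0, 0]] with rank 0, so corank 2. A Groebner basis of the Jacobian ideal J(f) in C{u,v} is {u^4, u^3*v - u^2/8 - u*v^2/8, u^3 + u^2*v^2, u*v + v^3}; counting standard monomials gives mu = 9. Corank 2; j^3 = u^2*v has shape L^2 M (L != M), so D-series; mu = 9 gives D_9.

D_9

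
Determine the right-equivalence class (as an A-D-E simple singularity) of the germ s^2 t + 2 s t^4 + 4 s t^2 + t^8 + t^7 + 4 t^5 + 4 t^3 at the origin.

D_9

The Hessian of f at 0 has rank 0. Corank 2; j^3 = t*(s + 2*t)^2 has shape L^2 M (L != M), so D-series; mu = 9 gives D_9.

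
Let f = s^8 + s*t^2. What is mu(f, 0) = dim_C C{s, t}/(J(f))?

9

The Hessian of f at 0 has rank 0. Corank 2; j^3 = s*t^2 has shape L^2 M (L != M), so D-series; mu = 9 gives D_9.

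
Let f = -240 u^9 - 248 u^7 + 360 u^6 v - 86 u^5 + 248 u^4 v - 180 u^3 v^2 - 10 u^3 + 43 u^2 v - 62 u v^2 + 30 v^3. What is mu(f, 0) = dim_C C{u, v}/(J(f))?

The Hessian of f at 0 is [[0, 0], [0, 0]] with rank 0, so corank 2. A Groebner basis of the Jacobian ideal J(f) in C{u,v} is {v^3, u^2 - 26*v^2/11, u*v - 17*v^2/11}; counting standard monomials gives mu = 4. Corank 2; j^3 = -(2*u - 3*v)*(5*u^2 - 14*u*v + 10*v^2) splits into three distinct lines over C (the quadratic factor has nonzero discriminant), so D_4.

4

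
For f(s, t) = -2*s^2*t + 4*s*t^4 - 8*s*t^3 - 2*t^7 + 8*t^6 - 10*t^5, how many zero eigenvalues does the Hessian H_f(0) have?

Hessian at 0 has rank 0.

2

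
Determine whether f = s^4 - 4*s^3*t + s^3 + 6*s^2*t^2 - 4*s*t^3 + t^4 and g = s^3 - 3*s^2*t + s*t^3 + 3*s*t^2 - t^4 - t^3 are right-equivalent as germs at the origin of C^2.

No.

The Hessian of f at 0 is [[0, 0], [0, 0]] with rank 0, so corank 2. A Groebner basis of the Jacobian ideal J(f) in C{s,t} is {t^4, s*t^2 - t^3/3, s^2}; counting standard monomials gives mu = 6. Corank 2; j^3 = s^3 is a perfect cube, so E-series; the 4-jet and mu = 6 give E_6. The Hessian of g at 0 is [[0, 0], [0, 0]] with rank 0, so corank 2. A Groebner basis of the Jacobian ideal J(g) in C{s,t} is {s^3 - 3*s^2*t - 6*s^2 + 12*s*t - 6*t^2, 3*s^2 + s*t^2 - 6*s*t + 3*t^2, 3*s^2 - 6*s*t + t^3 + 3*t^2}; counting standard monomials gives mu = 7. Corank 2; j^3 = (s - t)^3 is a perfect cube, so E-series; the 4-jet and mu = 7 give E_7. f is E_6 but g is E_7, hence not right-equivalent.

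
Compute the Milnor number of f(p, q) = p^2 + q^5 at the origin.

4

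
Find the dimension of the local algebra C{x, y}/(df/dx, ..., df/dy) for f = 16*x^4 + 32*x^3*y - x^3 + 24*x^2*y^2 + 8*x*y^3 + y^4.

6

The Hessian of f at 0 has rank 0. Corank 2; j^3 = -x^3 is a perfect cube, so E-series; the 4-jet and mu = 6 give E_6.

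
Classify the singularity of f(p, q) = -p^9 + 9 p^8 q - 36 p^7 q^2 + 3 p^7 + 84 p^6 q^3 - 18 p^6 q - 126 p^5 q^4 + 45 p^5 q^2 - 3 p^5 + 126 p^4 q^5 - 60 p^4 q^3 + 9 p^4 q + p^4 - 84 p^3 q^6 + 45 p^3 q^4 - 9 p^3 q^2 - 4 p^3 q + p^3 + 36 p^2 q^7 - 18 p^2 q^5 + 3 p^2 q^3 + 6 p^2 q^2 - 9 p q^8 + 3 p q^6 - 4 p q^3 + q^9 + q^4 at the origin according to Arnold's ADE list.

E6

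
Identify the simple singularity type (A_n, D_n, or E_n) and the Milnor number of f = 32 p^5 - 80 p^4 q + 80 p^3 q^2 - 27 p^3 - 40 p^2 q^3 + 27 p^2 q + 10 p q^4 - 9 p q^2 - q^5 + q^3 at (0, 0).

Type E8, Milnor number mu = 8.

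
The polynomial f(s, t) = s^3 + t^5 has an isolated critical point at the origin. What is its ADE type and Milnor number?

Type E_{8}, Milnor number mu = 8.

The Hessian of f at 0 is [[0, 0], [0, 0]] with rank 0, so corank 2. A Groebner basis of the Jacobian ideal J(f) in C{s,t} is {t^4, s^2}; counting standard monomials gives mu = 8. Corank 2; j^3 = s^3 is a perfect cube, so E-series; the 5-jet and mu = 8 give E_8.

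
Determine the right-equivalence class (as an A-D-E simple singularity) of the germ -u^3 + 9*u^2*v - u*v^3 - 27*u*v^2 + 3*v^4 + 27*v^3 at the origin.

E_{7}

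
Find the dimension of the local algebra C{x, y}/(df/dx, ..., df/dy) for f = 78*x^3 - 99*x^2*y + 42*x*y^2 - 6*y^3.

4

The Hessian of f at 0 is [[0, 0], [0, 0]] with rank 0, so corank 2. A Groebner basis of the Jacobian ideal J(f) in C{x,y} is {y^3, x^2 - 2*y^2/3, x*y - y^2}; counting standard monomials gives mu = 4. Corank 2; j^3 = 3*(2*x - y)*(13*x^2 - 10*x*y + 2*y^2) splits into three distinct lines over C (the quadratic factor has nonzero discriminant), so D_4.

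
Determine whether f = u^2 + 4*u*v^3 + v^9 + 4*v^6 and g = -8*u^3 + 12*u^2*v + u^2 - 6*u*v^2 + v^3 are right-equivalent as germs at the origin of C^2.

No.

The Hessian of f at 0 has rank 1. Corank 1: A-series; mu = 8 gives A_8. The Hessian of g at 0 has rank 1. Corank 1: A-series; mu = 2 gives A_2. f is A_8 but g is A_2, hence not right-equivalent.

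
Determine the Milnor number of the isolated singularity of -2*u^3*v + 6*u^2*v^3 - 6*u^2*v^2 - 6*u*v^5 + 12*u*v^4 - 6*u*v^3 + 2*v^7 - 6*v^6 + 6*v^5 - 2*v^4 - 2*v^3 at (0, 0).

7

The Hessian of f at 0 is [[0, 0], [0, 0]] with rank 0, so corank 2. A Groebner basis of the Jacobian ideal J(f) in C{u,v} is {u^3 - 3*u*v^2 + 3*v^2, u^2*v + 2*u*v^2, v^3}; counting standard monomials gives mu = 7. Corank 2; j^3 = -2*v^3 is a perfect cube, so E-series; the 4-jet and mu = 7 give E_7.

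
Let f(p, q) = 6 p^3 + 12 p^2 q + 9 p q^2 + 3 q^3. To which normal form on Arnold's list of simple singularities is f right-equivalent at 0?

The Hessian of f at 0 has rank 0. Corank 2; j^3 = 3*(p + q)*(2*p^2 + 2*p*q + q^2) splits into three distinct lines over C (the quadratic factor has nonzero discriminant), so D_4.

D4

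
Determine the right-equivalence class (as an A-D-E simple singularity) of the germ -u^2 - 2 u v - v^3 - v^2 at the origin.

The Hessian of f at 0 is [[-2, -2], [-2, -2]] with rank 1, so corank 1. A Groebner basis of the Jacobian ideal J(f) in C{u,v} is {v^2, u + v}; counting standard monomials gives mu = 2. Corank 1: A-series; mu = 2 gives A_2.

A2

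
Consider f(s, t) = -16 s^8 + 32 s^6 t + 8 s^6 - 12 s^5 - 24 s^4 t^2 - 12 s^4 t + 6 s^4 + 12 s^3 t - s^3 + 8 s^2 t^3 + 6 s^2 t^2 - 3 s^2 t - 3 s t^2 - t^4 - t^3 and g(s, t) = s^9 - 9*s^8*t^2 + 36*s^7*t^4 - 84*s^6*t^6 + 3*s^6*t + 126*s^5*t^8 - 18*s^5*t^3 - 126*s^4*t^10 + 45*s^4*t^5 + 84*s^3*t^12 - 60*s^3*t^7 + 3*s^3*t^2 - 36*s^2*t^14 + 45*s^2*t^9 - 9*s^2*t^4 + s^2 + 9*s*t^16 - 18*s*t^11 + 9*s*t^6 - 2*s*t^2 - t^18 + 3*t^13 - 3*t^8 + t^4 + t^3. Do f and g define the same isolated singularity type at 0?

The Hessian of f at 0 is [[0, 0], [0, 0]] with rank 0, so corank 2. A Groebner basis of the Jacobian ideal J(f) in C{s,t} is {s^3 - 3*s^2/4 - 3*s*t/2 - 3*t^2/4, s^2*t + s^2/2 + s*t + t^2/2, -s^2/4 + s*t^2 - s*t/2 - t^2/4, t^3}; counting standard monomials gives mu = 6. Corank 2; j^3 = -(s + t)^3 is a perfect cube, so E-series; the 4-jet and mu = 6 give E_6. The Hessian of g at 0 is [[2, 0], [0, 0]] with rank 1, so corank 1. A Groebner basis of the Jacobian ideal J(g) in C{s,t} is {t^2, s}; counting standard monomials gives mu = 2. Corank 1: A-series; mu = 2 gives A_2. f is E_6 but g is A_2, hence not right-equivalent.

No.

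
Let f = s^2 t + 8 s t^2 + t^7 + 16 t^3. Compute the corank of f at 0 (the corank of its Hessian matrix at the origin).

2

The Hessian at 0 is [[0, 0], [0, 0]] of rank 0; hence corank 2.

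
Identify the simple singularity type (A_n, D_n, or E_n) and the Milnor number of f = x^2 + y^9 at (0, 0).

Type A_{8}, Milnor number mu = 8.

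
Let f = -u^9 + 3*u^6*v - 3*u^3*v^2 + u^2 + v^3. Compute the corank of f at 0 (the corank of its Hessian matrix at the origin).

1

Hessian at 0 has rank 1.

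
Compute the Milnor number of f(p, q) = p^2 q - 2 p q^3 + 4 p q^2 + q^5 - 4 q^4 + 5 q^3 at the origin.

4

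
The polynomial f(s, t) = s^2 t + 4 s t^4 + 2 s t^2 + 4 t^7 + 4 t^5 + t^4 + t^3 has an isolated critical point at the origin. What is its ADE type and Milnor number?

Type D_{5}, Milnor number mu = 5.

The Hessian of f at 0 has rank 0. Corank 2; j^3 = t*(s + t)^2 has shape L^2 M (L != M), so D-series; mu = 5 gives D_5.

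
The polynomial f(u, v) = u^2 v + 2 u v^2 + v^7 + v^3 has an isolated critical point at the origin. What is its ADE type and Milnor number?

Type D_{8}, Milnor number mu = 8.

The Hessian of f at 0 is [[0, 0], [0, 0]] with rank 0, so corank 2. A Groebner basis of the Jacobian ideal J(f) in C{u,v} is {u^2/7 + v^6 - v^2/7, u^3 + v^3, u*v + v^2}; counting standard monomials gives mu = 8. Corank 2; j^3 = v*(u + v)^2 has shape L^2 M (L != M), so D-series; mu = 8 gives D_8.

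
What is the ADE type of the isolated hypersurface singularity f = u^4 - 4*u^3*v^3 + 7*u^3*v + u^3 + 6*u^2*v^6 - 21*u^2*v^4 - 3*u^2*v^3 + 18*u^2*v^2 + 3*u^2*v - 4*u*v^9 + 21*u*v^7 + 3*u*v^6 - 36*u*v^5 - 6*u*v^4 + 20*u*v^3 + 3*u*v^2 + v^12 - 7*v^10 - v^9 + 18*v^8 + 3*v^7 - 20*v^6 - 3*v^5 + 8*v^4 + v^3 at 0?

The Hessian of f at 0 has rank 0. Corank 2; j^3 = (u + v)^3 is a perfect cube, so E-series; the 4-jet and mu = 7 give E_7.

E7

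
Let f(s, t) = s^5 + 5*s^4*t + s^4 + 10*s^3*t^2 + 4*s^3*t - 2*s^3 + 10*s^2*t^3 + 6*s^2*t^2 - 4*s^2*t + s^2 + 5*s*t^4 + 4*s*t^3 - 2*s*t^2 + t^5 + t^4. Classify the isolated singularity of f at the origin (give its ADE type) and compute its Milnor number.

Type A4, Milnor number mu = 4.

The Hessian of f at 0 is [[2, 0], [0, 0]] with rank 1, so corank 1. A Groebner basis of the Jacobian ideal J(f) in C{s,t} is {-s/2 + t^3 + t^2/2, s^2, s*t - s/2 + t^2/2}; counting standard monomials gives mu = 4. Corank 1: A-series; mu = 4 gives A_4.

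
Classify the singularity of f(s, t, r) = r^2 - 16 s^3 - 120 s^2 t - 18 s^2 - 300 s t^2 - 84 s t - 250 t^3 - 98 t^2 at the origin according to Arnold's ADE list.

A2

The Hessian of f at 0 is [[-36, -84, 0], [-84, -196, 0], [0, 0, 2]] with rank 2, so corank 1. A Groebner basis of the Jacobian ideal J(f) in C{s,t,r} is {t^2, s + 7*t/3, r}; counting standard monomials gives mu = 2. Corank 1: A-series; mu = 2 gives A_2.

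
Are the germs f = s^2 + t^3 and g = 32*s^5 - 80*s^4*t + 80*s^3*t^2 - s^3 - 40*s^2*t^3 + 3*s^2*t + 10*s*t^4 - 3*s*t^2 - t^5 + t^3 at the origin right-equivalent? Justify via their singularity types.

No.

The Hessian of f at 0 is [[2, 0], [0, 0]] with rank 1, so corank 1. A Groebner basis of the Jacobian ideal J(f) in C{s,t} is {t^2, s}; counting standard monomials gives mu = 2. Corank 1: A-series; mu = 2 gives A_2. The Hessian of g at 0 is [[0, 0], [0, 0]] with rank 0, so corank 2. A Groebner basis of the Jacobian ideal J(g) in C{s,t} is {t^5, s*t^3 - 7*t^4/8, s^2 - 2*s*t + t^2}; counting standard monomials gives mu = 8. Corank 2; j^3 = -(s - t)^3 is a perfect cube, so E-series; the 5-jet and mu = 8 give E_8. f is A_2 but g is E_8, hence not right-equivalent.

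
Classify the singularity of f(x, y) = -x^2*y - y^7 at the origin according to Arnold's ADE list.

D_{8}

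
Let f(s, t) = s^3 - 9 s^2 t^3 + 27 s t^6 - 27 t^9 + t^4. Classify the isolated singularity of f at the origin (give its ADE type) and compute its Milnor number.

The Hessian of f at 0 has rank 0. Corank 2; j^3 = s^3 is a perfect cube, so E-series; the 4-jet and mu = 6 give E_6.

Type E_6, Milnor number mu = 6.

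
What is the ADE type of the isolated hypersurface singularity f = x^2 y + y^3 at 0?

D4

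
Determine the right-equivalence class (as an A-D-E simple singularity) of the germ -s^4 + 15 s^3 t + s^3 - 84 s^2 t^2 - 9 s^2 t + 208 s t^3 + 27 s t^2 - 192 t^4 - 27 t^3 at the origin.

The Hessian of f at 0 has rank 0. Corank 2; j^3 = (s - 3*t)^3 is a perfect cube, so E-series; the 4-jet and mu = 7 give E_7.

E_{7}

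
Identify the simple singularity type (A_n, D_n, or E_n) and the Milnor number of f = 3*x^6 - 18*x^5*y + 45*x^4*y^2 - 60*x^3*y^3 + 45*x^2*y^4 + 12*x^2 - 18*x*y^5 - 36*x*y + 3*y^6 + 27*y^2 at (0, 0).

Type A5, Milnor number mu = 5.

The Hessian of f at 0 has rank 1. Corank 1: A-series; mu = 5 gives A_5.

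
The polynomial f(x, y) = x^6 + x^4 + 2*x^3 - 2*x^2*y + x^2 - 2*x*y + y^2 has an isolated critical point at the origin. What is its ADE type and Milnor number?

The Hessian of f at 0 is [[2, -2], [-2, 2]] with rank 1, so corank 1. A Groebner basis of the Jacobian ideal J(f) in C{x,y} is {x*y^2 + 3*x*y + x - 2*y^2 - y, 5*x*y + 2*x + y^3 - 3*y^2 - 2*y, x^2 + x - y}; counting standard monomials gives mu = 5. Corank 1: A-series; mu = 5 gives A_5.

Type A5, Milnor number mu = 5.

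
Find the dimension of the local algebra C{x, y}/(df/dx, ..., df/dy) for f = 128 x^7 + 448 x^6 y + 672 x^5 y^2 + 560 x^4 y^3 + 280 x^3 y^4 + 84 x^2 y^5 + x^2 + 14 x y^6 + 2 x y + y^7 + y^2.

6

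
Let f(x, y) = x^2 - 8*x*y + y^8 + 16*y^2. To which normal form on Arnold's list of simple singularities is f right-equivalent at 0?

The Hessian of f at 0 has rank 1. Corank 1: A-series; mu = 7 gives A_7.

A7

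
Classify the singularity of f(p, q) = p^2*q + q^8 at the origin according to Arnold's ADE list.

D_{9}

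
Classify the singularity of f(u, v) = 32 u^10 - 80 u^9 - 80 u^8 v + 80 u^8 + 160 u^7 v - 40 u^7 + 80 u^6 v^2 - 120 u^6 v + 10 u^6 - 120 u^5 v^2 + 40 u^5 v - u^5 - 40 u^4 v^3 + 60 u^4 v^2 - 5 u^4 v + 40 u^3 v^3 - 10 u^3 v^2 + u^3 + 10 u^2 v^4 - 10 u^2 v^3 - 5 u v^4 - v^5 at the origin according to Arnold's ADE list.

The Hessian of f at 0 has rank 0. Corank 2; j^3 = u^3 is a perfect cube, so E-series; the 5-jet and mu = 8 give E_8.

E_{8}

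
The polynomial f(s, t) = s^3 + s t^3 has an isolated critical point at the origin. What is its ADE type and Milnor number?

The Hessian of f at 0 has rank 0. Corank 2; j^3 = s^3 is a perfect cube, so E-series; the 4-jet and mu = 7 give E_7.

Type E7, Milnor number mu = 7.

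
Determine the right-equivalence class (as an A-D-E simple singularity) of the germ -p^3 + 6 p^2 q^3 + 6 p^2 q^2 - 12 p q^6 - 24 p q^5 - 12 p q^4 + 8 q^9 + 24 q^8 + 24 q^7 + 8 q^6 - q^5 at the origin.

E_{8}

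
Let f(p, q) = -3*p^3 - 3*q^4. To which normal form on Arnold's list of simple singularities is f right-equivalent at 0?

E_6

The Hessian of f at 0 has rank 0. Corank 2; j^3 = -3*p^3 is a perfect cube, so E-series; the 4-jet and mu = 6 give E_6.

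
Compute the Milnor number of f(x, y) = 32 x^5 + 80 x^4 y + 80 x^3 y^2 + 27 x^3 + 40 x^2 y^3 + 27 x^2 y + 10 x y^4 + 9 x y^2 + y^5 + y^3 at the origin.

The Hessian of f at 0 is [[0, 0], [0, 0]] with rank 0, so corank 2. A Groebner basis of the Jacobian ideal J(f) in C{x,y} is {y^5, x*y^3 + 3*y^4/8, x^2 + 2*x*y/3 + y^2/9}; counting standard monomials gives mu = 8. Corank 2; j^3 = (3*x + y)^3 is a perfect cube, so E-series; the 5-jet and mu = 8 give E_8.

8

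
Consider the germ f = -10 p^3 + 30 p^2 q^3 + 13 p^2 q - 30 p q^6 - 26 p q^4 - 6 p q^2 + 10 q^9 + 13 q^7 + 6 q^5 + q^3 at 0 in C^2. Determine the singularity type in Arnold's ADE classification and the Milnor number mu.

Type D4, Milnor number mu = 4.

The Hessian of f at 0 has rank 0. Corank 2; j^3 = -(2*p - q)*(5*p^2 - 4*p*q + q^2) splits into three distinct lines over C (the quadratic factor has nonzero discriminant), so D_4.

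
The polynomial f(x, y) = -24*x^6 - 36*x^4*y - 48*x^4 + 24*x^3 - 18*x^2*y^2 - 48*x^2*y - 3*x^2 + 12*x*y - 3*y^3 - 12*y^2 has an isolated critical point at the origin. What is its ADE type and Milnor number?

Type A2, Milnor number mu = 2.

The Hessian of f at 0 has rank 1. Corank 1: A-series; mu = 2 gives A_2.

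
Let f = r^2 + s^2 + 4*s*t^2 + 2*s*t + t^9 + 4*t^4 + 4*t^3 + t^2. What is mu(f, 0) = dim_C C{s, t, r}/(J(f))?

8

The Hessian of f at 0 is [[2, 2, 0], [2, 2, 0], [0, 0, 2]] with rank 2, so corank 1. A Groebner basis of the Jacobian ideal J(f) in C{s,t,r} is {s^4 + 4*s^3*t - 3*s^3 - 5*s^2*t + 5*s^2/4 + 3*s*t/2 - s/8 - t/8, s/2 + t^2 + t/2, r}; counting standard monomials gives mu = 8. Corank 1: A-series; mu = 8 gives A_8.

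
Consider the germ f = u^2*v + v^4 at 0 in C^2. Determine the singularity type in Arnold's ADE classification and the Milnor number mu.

Type D_5, Milnor number mu = 5.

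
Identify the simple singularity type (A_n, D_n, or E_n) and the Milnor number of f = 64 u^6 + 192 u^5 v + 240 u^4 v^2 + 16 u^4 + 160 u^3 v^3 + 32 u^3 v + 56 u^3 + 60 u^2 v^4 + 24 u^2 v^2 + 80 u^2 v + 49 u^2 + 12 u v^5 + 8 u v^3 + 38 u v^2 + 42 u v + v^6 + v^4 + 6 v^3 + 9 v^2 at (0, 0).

Type A_5, Milnor number mu = 5.

The Hessian of f at 0 is [[98, 42], [42, 18]] with rank 1, so corank 1. A Groebner basis of the Jacobian ideal J(f) in C{u,v} is {u*v^2 - 784*u*v - 31213*u/4 - 1435*v^2/4 - 13377*v/4, 1715*u*v + 16807*u + v^3 + 784*v^2 + 7203*v, u^2 + u*v + 7*u/4 + v^2/4 + 3*v/4}; counting standard monomials gives mu = 5. Corank 1: A-series; mu = 5 gives A_5.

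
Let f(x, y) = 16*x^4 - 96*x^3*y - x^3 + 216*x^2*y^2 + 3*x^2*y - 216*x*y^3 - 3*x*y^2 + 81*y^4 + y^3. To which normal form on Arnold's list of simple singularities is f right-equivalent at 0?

The Hessian of f at 0 is [[0, 0], [0, 0]] with rank 0, so corank 2. A Groebner basis of the Jacobian ideal J(f) in C{x,y} is {y^4, x*y^2 - 7*y^3/6, x^2 - 2*x*y + y^2}; counting standard monomials gives mu = 6. Corank 2; j^3 = -(x - y)^3 is a perfect cube, so E-series; the 4-jet and mu = 6 give E_6.

E_6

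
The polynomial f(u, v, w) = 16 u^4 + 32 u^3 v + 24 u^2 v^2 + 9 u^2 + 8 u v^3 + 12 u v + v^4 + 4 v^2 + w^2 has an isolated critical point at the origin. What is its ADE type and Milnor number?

The Hessian of f at 0 has rank 2. Corank 1: A-series; mu = 3 gives A_3.

Type A3, Milnor number mu = 3.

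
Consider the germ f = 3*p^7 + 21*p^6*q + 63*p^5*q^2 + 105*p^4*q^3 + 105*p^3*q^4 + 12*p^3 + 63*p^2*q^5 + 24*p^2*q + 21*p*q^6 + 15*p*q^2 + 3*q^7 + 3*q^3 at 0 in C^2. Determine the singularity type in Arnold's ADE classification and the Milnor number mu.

Type D_{8}, Milnor number mu = 8.

The Hessian of f at 0 has rank 0. Corank 2; j^3 = 3*(p + q)*(2*p + q)^2 has shape L^2 M (L != M), so D-series; mu = 8 gives D_8.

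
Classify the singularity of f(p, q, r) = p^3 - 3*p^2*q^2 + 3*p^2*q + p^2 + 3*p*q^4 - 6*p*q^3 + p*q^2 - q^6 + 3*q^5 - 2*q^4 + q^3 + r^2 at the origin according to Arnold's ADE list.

The Hessian of f at 0 has rank 2. Corank 1: A-series; mu = 2 gives A_2.

A_2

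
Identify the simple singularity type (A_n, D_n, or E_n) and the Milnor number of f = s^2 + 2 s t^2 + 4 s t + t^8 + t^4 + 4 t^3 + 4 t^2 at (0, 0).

Type A_{7}, Milnor number mu = 7.

The Hessian of f at 0 has rank 1. Corank 1: A-series; mu = 7 gives A_7.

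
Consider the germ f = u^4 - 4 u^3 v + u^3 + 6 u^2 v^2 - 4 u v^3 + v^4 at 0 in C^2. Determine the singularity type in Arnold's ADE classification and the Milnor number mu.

Type E_6, Milnor number mu = 6.

The Hessian of f at 0 has rank 0. Corank 2; j^3 = u^3 is a perfect cube, so E-series; the 4-jet and mu = 6 give E_6.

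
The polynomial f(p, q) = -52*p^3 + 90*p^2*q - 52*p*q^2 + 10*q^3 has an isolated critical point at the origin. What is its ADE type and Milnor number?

The Hessian of f at 0 has rank 0. Corank 2; j^3 = -2*(2*p - q)*(13*p^2 - 16*p*q + 5*q^2) splits into three distinct lines over C (the quadratic factor has nonzero discriminant), so D_4.

Type D_{4}, Milnor number mu = 4.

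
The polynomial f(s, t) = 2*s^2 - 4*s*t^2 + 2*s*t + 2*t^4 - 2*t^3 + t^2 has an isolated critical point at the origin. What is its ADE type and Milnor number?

Type A_1, Milnor number mu = 1.

The Hessian of f at 0 has rank 2. Corank 0: nondegenerate Morse point, so A_1.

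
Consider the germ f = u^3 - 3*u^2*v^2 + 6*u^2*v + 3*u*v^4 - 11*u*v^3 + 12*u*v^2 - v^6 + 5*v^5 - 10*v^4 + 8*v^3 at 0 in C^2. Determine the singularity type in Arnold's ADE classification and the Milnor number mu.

The Hessian of f at 0 has rank 0. Corank 2; j^3 = (u + 2*v)^3 is a perfect cube, so E-series; the 4-jet and mu = 7 give E_7.

Type E7, Milnor number mu = 7.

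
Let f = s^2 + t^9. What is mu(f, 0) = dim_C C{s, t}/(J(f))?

8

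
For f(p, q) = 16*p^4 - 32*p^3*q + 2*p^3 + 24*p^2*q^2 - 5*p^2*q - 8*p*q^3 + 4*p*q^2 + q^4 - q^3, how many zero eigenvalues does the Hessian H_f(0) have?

2

The Hessian at 0 is [[0, 0], [0, 0]] of rank 0; hence corank 2.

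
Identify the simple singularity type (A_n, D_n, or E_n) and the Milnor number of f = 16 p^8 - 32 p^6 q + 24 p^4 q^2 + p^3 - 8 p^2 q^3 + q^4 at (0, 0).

The Hessian of f at 0 is [[0, 0], [0, 0]] with rank 0, so corank 2. A Groebner basis of the Jacobian ideal J(f) in C{p,q} is {q^3, p^2}; counting standard monomials gives mu = 6. Corank 2; j^3 = p^3 is a perfect cube, so E-series; the 4-jet and mu = 6 give E_6.

Type E6, Milnor number mu = 6.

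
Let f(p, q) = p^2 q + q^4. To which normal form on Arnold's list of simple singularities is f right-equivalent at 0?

D_5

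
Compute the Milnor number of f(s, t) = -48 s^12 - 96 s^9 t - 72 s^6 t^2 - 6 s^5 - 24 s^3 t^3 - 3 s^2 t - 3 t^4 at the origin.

The Hessian of f at 0 is [[0, 0], [0, 0]] with rank 0, so corank 2. A Groebner basis of the Jacobian ideal J(f) in C{s,t} is {s^3, s^2/4 + t^3, s*t}; counting standard monomials gives mu = 5. Corank 2; j^3 = -3*s^2*t has shape L^2 M (L != M), so D-series; mu = 5 gives D_5.

5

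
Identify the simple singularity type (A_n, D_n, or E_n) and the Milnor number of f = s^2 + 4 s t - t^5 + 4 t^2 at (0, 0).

The Hessian of f at 0 is [[2, 4], [4, 8]] with rank 1, so corank 1. A Groebner basis of the Jacobian ideal J(f) in C{s,t} is {t^4, s + 2*t}; counting standard monomials gives mu = 4. Corank 1: A-series; mu = 4 gives A_4.

Type A4, Milnor number mu = 4.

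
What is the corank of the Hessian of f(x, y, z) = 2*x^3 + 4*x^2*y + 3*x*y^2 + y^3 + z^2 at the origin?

The Hessian at 0 is [[0, 0, 0], [0, 0, 0], [0, 0, 2]] of rank 1; hence corank 2.

2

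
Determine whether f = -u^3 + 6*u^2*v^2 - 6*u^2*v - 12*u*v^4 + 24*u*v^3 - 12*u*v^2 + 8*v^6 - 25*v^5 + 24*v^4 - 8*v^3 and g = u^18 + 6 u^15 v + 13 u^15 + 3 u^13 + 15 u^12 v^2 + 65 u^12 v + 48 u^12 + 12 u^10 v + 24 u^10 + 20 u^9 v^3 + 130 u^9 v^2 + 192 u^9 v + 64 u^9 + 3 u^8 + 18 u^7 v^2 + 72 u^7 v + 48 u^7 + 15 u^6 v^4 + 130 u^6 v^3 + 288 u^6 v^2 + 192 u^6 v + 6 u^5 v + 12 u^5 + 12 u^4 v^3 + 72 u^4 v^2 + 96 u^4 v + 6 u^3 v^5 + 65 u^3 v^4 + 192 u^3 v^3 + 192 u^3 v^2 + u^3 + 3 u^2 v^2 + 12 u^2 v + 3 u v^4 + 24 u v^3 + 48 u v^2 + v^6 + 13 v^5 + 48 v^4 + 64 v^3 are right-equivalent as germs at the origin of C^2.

Yes.

The Hessian of f at 0 has rank 0. Corank 2; j^3 = -(u + 2*v)^3 is a perfect cube, so E-series; the 5-jet and mu = 8 give E_8. The Hessian of g at 0 has rank 0. Corank 2; j^3 = (u + 4*v)^3 is a perfect cube, so E-series; the 5-jet and mu = 8 give E_8. Both have type E_8, hence right-equivalent.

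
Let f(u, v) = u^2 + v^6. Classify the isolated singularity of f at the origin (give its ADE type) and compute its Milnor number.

Type A5, Milnor number mu = 5.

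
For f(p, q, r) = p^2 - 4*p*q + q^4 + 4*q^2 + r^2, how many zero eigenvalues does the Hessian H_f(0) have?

1

Hessian at 0 has rank 2.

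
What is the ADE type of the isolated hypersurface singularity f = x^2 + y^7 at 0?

The Hessian of f at 0 has rank 1. Corank 1: A-series; mu = 6 gives A_6.

A_{6}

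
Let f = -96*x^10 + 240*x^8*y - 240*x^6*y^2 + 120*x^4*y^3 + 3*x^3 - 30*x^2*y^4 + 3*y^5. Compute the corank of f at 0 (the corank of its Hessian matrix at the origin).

2

Hessian at 0 has rank 0.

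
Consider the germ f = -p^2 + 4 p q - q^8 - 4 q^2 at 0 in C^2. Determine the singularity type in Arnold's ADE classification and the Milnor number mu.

Type A_{7}, Milnor number mu = 7.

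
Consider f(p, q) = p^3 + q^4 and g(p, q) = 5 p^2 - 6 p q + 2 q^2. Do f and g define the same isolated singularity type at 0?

No.

The Hessian of f at 0 has rank 0. Corank 2; j^3 = p^3 is a perfect cube, so E-series; the 4-jet and mu = 6 give E_6. The Hessian of g at 0 has rank 2. Corank 0: nondegenerate Morse point, so A_1. f is E_6 but g is A_1, hence not right-equivalent.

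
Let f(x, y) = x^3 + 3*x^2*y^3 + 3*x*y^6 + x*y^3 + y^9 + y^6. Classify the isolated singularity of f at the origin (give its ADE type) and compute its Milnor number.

Type E7, Milnor number mu = 7.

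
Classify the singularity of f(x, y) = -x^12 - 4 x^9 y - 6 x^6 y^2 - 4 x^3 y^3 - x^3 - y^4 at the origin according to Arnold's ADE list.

E_{6}

The Hessian of f at 0 is [[0, 0], [0, 0]] with rank 0, so corank 2. A Groebner basis of the Jacobian ideal J(f) in C{x,y} is {y^3, x^2}; counting standard monomials gives mu = 6. Corank 2; j^3 = -x^3 is a perfect cube, so E-series; the 4-jet and mu = 6 give E_6.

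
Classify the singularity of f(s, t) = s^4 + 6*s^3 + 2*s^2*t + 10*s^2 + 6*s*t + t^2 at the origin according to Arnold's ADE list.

The Hessian of f at 0 has rank 2. Corank 0: nondegenerate Morse point, so A_1.

A1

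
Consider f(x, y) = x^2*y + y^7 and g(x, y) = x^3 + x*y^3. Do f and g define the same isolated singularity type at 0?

No.

The Hessian of f at 0 has rank 0. Corank 2; j^3 = x^2*y has shape L^2 M (L != M), so D-series; mu = 8 gives D_8. The Hessian of g at 0 has rank 0. Corank 2; j^3 = x^3 is a perfect cube, so E-series; the 4-jet and mu = 7 give E_7. f is D_8 but g is E_7, hence not right-equivalent.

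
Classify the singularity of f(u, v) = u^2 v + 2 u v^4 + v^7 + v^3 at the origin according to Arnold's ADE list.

The Hessian of f at 0 has rank 0. Corank 2; j^3 = v*(u^2 + v^2) splits into three distinct lines over C (the quadratic factor has nonzero discriminant), so D_4.

D_{4}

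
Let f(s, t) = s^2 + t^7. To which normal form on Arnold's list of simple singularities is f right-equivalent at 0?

A6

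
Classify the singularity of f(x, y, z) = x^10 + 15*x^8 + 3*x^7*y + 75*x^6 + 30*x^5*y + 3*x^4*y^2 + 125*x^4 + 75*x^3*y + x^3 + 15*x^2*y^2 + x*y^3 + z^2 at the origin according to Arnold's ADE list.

The Hessian of f at 0 has rank 1. Corank 2; j^3 = x^3 is a perfect cube, so E-series; the 4-jet and mu = 7 give E_7.

E_{7}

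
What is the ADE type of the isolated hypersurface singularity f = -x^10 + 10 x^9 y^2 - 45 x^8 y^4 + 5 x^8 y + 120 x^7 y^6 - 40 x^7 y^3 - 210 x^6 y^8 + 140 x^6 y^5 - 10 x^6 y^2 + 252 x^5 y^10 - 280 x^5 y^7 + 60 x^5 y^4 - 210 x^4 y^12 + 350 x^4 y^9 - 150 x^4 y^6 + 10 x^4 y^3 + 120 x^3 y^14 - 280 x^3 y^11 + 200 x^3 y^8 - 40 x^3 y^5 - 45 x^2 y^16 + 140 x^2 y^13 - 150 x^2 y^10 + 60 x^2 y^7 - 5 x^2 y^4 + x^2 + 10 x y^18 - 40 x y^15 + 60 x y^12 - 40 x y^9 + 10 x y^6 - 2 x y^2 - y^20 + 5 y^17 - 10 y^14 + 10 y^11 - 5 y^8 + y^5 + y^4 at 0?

The Hessian of f at 0 is [[2, 0], [0, 0]] with rank 1, so corank 1. A Groebner basis of the Jacobian ideal J(f) in C{x,y} is {x^2, -x + y^2}; counting standard monomials gives mu = 4. Corank 1: A-series; mu = 4 gives A_4.

A4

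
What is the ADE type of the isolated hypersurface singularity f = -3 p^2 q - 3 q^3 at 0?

D_4

The Hessian of f at 0 is [[0, 0], [0, 0]] with rank 0, so corank 2. A Groebner basis of the Jacobian ideal J(f) in C{p,q} is {q^3, p^2 + 3*q^2, p*q}; counting standard monomials gives mu = 4. Corank 2; j^3 = -3*q*(p^2 + q^2) splits into three distinct lines over C (the quadratic factor has nonzero discriminant), so D_4.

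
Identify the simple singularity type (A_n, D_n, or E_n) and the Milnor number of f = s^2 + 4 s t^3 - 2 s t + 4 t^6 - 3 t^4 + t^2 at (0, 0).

Type A_3, Milnor number mu = 3.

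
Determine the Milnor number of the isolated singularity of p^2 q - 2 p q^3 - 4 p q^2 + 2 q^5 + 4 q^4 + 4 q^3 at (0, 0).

6

The Hessian of f at 0 is [[0, 0], [0, 0]] with rank 0, so corank 2. A Groebner basis of the Jacobian ideal J(f) in C{p,q} is {p^3 + 3*p^2 - 20*p*q + 28*q^2, p^2*q + p^2 - 8*p*q + 12*q^2, p^2/4 + p*q^2 - 3*p*q + 5*q^2, -p*q + q^3 + 2*q^2}; counting standard monomials gives mu = 6. Corank 2; j^3 = q*(p - 2*q)^2 has shape L^2 M (L != M), so D-series; mu = 6 gives D_6.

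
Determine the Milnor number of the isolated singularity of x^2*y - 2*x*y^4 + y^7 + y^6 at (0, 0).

The Hessian of f at 0 is [[0, 0], [0, 0]] with rank 0, so corank 2. A Groebner basis of the Jacobian ideal J(f) in C{x,y} is {-x*y + y^4, x^3, x^2*y, x^2/6 + x*y^2}; counting standard monomials gives mu = 7. Corank 2; j^3 = x^2*y has shape L^2 M (L != M), so D-series; mu = 7 gives D_7.

7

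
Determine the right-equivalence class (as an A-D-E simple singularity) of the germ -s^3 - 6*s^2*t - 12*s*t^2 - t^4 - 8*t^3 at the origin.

E6

The Hessian of f at 0 has rank 0. Corank 2; j^3 = -(s + 2*t)^3 is a perfect cube, so E-series; the 4-jet and mu = 6 give E_6.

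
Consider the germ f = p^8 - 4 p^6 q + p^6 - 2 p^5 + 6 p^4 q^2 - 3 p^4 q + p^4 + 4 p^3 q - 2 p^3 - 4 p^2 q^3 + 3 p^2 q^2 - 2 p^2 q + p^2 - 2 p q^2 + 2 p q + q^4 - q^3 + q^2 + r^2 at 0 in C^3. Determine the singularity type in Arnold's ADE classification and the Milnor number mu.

Type A_2, Milnor number mu = 2.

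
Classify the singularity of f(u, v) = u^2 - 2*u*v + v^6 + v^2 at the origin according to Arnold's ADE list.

A_{5}

The Hessian of f at 0 is [[2, -2], [-2, 2]] with rank 1, so corank 1. A Groebner basis of the Jacobian ideal J(f) in C{u,v} is {v^5, u - v}; counting standard monomials gives mu = 5. Corank 1: A-series; mu = 5 gives A_5.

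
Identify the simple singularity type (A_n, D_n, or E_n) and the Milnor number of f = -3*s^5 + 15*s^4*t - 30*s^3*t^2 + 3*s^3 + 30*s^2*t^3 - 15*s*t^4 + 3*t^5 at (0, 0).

The Hessian of f at 0 has rank 0. Corank 2; j^3 = 3*s^3 is a perfect cube, so E-series; the 5-jet and mu = 8 give E_8.

Type E_8, Milnor number mu = 8.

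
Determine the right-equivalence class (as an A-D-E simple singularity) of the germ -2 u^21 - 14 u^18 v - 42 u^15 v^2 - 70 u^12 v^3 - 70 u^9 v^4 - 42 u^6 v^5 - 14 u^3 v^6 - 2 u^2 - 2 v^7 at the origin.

A_{6}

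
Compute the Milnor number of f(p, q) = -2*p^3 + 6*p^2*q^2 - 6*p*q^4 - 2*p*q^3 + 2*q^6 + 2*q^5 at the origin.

7

The Hessian of f at 0 is [[0, 0], [0, 0]] with rank 0, so corank 2. A Groebner basis of the Jacobian ideal J(f) in C{p,q} is {-p^2 + q^4 - q^3/3, p^3, p^2*q + p^2/3 + q^3/9, -p^2 + p*q^2 - q^3/3}; counting standard monomials gives mu = 7. Corank 2; j^3 = -2*p^3 is a perfect cube, so E-series; the 4-jet and mu = 7 give E_7.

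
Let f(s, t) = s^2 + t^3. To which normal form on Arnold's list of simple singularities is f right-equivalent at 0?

A_{2}

The Hessian of f at 0 has rank 1. Corank 1: A-series; mu = 2 gives A_2.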